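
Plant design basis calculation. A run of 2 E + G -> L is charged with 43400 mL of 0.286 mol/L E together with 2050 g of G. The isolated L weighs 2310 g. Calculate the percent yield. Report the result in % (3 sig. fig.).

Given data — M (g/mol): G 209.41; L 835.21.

44.6 %

n(E) = 0.286 × 43400/1000 = 12.41 mol
n(G) = 2050 / 209.41 = 9.789 mol
n/ν for E = 12.41/2 = 6.205
n/ν for G = 9.789/1 = 9.789
Smallest n/ν is E → limiting reagent.
theoretical n(L) = (1/2) × 12.41 = 6.205 mol → 5182 g
% yield = 2310 / 5182 × 100 = 44.58 %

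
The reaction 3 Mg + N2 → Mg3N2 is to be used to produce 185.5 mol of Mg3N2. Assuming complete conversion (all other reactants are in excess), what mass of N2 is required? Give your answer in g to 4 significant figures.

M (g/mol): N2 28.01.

5196 g

n(Mg3N2) = 185.5 mol
n(N2) = (1/1) × 185.5 = 185.5 mol
mass = 185.5 × 28.01 = 5196 g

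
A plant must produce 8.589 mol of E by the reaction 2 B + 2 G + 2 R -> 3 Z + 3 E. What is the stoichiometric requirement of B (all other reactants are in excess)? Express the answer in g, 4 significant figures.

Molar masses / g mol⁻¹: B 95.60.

547.4 g

n(E) = 8.589 mol
n(B) = (2/3) × 8.589 = 5.726 mol
mass = 5.726 × 95.60 = 547.4 g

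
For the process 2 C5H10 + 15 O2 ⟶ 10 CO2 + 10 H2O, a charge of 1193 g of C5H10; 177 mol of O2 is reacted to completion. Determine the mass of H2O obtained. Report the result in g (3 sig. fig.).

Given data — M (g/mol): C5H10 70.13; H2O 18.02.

1530 g

n(C5H10) = 1193 / 70.13 = 17.01 mol
n(O2) = 177.0 mol
n/ν → C5H10: 8.505, O2: 11.80; C5H10 is limiting.
n(H2O) = (10/2) × 17.01 = 85.05 mol
mass = 85.05 × 18.02 = 1533 g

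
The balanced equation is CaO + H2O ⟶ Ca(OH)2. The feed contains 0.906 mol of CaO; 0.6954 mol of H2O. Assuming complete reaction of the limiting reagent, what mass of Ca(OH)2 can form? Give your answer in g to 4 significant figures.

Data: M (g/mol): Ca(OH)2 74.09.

n(CaO) = 0.9060 mol
n(H2O) = 0.6954 mol
n/ν → CaO: 0.9060, H2O: 0.6954; H2O is limiting.
n(Ca(OH)2) = (1/1) × 0.6954 = 0.6954 mol
mass = 0.6954 × 74.09 = 51.52 g

51.52 g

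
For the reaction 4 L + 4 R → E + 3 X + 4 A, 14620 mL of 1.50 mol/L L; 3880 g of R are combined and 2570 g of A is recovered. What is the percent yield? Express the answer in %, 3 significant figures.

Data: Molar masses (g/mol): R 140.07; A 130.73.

n(L) = 1.50 × 14620/1000 = 21.93 mol
n(R) = 3880 / 140.07 = 27.70 mol
n/ν for L = 21.93/4 = 5.483
n/ν for R = 27.70/4 = 6.925
Smallest n/ν is L → limiting reagent.
theoretical n(A) = (4/4) × 21.93 = 21.93 mol → 2867 g
% yield = 2570 / 2867 × 100 = 89.64 %

89.6 %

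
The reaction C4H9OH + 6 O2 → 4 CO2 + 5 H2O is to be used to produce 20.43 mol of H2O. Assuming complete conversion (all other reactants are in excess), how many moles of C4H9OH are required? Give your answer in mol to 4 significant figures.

n(H2O) = 20.43 mol
n(C4H9OH) = (1/5) × 20.43 = 4.086 mol

4.086 mol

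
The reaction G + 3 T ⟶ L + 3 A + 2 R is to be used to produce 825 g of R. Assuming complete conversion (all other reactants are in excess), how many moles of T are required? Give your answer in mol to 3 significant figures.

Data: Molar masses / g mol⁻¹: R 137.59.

8.99 mol

n(R) = 825 / 137.59 = 5.996 mol
n(T) = (3/2) × 5.996 = 8.994 mol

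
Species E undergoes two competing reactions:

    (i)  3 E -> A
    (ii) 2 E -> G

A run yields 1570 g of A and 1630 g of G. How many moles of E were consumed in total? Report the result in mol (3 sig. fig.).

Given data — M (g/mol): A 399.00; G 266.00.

24.1 mol

n(A) = 1570 / 399.00 = 3.935 mol
n(G) = 1630 / 266.00 = 6.128 mol
n(E) via (i) = (3/1)×3.935 = 11.81 mol
n(E) via (ii) = (2/1)×6.128 = 12.26 mol
total n(E) = 11.81 + 12.26 = 24.07 mol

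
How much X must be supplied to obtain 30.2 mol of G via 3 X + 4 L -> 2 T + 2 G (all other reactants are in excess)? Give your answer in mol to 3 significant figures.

45.3 mol

n(G) = 30.20 mol
n(X) = (3/2) × 30.20 = 45.30 mol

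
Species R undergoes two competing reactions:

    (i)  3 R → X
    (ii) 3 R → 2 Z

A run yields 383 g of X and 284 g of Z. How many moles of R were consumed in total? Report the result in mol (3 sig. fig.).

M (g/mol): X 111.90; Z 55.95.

17.9 mol

n(X) = 383 / 111.90 = 3.423 mol
n(Z) = 284 / 55.95 = 5.076 mol
n(R) via (i) = (3/1)×3.423 = 10.27 mol
n(R) via (ii) = (3/2)×5.076 = 7.614 mol
total n(R) = 10.27 + 7.614 = 17.88 mol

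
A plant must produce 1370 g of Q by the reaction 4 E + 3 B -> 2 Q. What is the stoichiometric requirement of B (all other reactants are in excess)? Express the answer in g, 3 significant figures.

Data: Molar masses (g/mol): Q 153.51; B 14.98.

201 g

n(Q) = 1370 / 153.51 = 8.925 mol
n(B) = (3/2) × 8.925 = 13.39 mol
mass = 13.39 × 14.98 = 200.6 g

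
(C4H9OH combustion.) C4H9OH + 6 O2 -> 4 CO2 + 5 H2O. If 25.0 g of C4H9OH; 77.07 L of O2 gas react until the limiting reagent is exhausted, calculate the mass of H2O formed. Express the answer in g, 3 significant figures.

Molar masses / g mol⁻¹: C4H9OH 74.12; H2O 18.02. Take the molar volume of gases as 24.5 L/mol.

30.4 g

n(C4H9OH) = 25.00 / 74.12 = 0.3373 mol
n(O2) = 77.07 / 24.5 = 3.146 mol
n/ν for C4H9OH = 0.3373/1 = 0.3373
n/ν for O2 = 3.146/6 = 0.5243
Smallest n/ν is C4H9OH → limiting reagent.
n(H2O) = (5/1) × 0.3373 = 1.687 mol
mass = 1.687 × 18.02 = 30.40 g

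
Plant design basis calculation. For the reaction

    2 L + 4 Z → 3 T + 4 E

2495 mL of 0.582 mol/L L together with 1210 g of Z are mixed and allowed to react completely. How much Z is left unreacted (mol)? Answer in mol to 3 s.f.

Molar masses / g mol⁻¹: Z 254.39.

1.85 mol

n(L) = 0.582 × 2495/1000 = 1.452 mol
n(Z) = 1210 / 254.39 = 4.756 mol
n/ν for L = 1.452/2 = 0.7260
n/ν for Z = 4.756/4 = 1.189
Smallest n/ν is L → limiting reagent.
Z consumed = (4/2) × 1.452 = 2.904 mol
Z remaining = 4.756 − 2.904 = 1.852 mol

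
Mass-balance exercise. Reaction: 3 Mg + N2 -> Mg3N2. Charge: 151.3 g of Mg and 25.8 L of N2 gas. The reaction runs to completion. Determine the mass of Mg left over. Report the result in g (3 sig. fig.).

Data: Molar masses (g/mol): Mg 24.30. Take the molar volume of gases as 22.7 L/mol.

n(Mg) = 151.3 / 24.30 = 6.226 mol
n(N2) = 25.80 / 22.7 = 1.137 mol
n/ν for Mg = 6.226/3 = 2.075
n/ν for N2 = 1.137/1 = 1.137
Smallest n/ν is N2 → limiting reagent.
Mg consumed = (3/1) × 1.137 = 3.411 mol
Mg remaining = 6.226 − 3.411 = 2.815 mol
mass = 2.815 × 24.30 = 68.40 g

68.4 g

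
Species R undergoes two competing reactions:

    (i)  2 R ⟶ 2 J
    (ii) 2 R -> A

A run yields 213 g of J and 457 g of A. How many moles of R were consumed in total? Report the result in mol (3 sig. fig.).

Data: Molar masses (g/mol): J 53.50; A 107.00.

12.5 mol

n(J) = 213 / 53.50 = 3.981 mol
n(A) = 457 / 107.00 = 4.271 mol
n(R) via (i) = (2/2)×3.981 = 3.981 mol
n(R) via (ii) = (2/1)×4.271 = 8.542 mol
total n(R) = 3.981 + 8.542 = 12.52 mol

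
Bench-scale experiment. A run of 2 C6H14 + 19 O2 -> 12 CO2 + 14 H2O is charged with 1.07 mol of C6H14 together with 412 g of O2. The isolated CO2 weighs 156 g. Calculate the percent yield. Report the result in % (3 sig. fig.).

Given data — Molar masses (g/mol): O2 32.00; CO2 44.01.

n(C6H14) = 1.070 mol
n(O2) = 412.0 / 32.00 = 12.88 mol
n/ν → C6H14: 0.5350, O2: 0.6779; C6H14 is limiting.
theoretical n(CO2) = (12/2) × 1.070 = 6.420 mol → 282.5 g
% yield = 156 / 282.5 × 100 = 55.22 %

55.2 %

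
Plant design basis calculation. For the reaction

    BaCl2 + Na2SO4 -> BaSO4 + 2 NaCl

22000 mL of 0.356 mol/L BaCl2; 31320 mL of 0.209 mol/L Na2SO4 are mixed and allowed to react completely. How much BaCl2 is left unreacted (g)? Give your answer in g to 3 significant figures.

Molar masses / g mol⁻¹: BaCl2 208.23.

n(BaCl2) = 0.356 × 22000/1000 = 7.832 mol
n(Na2SO4) = 0.209 × 31320/1000 = 6.546 mol
n/ν → BaCl2: 7.832, Na2SO4: 6.546; Na2SO4 is limiting.
BaCl2 consumed = (1/1) × 6.546 = 6.546 mol
BaCl2 remaining = 7.832 − 6.546 = 1.286 mol
mass = 1.286 × 208.23 = 267.8 g

268 g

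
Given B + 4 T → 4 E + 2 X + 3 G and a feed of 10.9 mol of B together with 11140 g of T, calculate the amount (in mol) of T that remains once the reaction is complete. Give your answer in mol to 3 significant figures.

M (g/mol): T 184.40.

16.8 mol

n(B) = 10.90 mol
n(T) = 11140 / 184.40 = 60.41 mol
n/ν → B: 10.90, T: 15.10; B is limiting.
T consumed = (4/1) × 10.90 = 43.60 mol
T remaining = 60.41 − 43.60 = 16.81 mol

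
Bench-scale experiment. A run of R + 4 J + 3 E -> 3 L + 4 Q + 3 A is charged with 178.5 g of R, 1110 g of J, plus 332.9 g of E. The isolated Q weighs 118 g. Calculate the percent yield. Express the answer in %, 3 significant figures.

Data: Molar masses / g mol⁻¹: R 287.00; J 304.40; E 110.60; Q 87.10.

54.5 %

n(R) = 178.5 / 287.00 = 0.6220 mol
n(J) = 1110 / 304.40 = 3.647 mol
n(E) = 332.9 / 110.60 = 3.010 mol
n/ν for R = 0.6220/1 = 0.6220
n/ν for J = 3.647/4 = 0.9118
n/ν for E = 3.010/3 = 1.003
Smallest n/ν is R → limiting reagent.
theoretical n(Q) = (4/1) × 0.6220 = 2.488 mol → 216.7 g
% yield = 118 / 216.7 × 100 = 54.45 %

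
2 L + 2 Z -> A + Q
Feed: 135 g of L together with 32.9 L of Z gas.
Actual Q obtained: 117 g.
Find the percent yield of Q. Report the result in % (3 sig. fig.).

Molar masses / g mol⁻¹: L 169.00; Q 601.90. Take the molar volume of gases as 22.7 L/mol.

n(L) = 135.0 / 169.00 = 0.7988 mol
n(Z) = 32.90 / 22.7 = 1.449 mol
n/ν → L: 0.3994, Z: 0.7245; L is limiting.
theoretical n(Q) = (1/2) × 0.7988 = 0.3994 mol → 240.4 g
% yield = 117 / 240.4 × 100 = 48.67 %

48.7 %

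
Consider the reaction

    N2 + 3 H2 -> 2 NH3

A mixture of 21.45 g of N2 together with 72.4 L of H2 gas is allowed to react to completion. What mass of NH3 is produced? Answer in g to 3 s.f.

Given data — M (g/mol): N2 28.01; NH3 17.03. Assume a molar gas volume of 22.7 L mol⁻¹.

n(N2) = 21.45 / 28.01 = 0.7658 mol
n(H2) = 72.40 / 22.7 = 3.189 mol
n/ν for N2 = 0.7658/1 = 0.7658
n/ν for H2 = 3.189/3 = 1.063
Smallest n/ν is N2 → limiting reagent.
n(NH3) = (2/1) × 0.7658 = 1.532 mol
mass = 1.532 × 17.03 = 26.09 g

26.1 g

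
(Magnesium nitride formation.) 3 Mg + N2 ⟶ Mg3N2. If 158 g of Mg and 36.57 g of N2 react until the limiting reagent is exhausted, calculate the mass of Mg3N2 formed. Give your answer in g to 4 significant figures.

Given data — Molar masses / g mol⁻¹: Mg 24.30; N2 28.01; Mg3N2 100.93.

131.8 g

n(Mg) = 158.0 / 24.30 = 6.502 mol
n(N2) = 36.57 / 28.01 = 1.306 mol
n/ν → Mg: 2.167, N2: 1.306; N2 is limiting.
n(Mg3N2) = (1/1) × 1.306 = 1.306 mol
mass = 1.306 × 100.93 = 131.8 g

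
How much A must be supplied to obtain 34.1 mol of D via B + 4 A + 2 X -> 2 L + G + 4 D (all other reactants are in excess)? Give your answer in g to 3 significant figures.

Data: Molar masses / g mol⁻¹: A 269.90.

9200 g

n(D) = 34.10 mol
n(A) = (4/4) × 34.10 = 34.10 mol
mass = 34.10 × 269.90 = 9204 g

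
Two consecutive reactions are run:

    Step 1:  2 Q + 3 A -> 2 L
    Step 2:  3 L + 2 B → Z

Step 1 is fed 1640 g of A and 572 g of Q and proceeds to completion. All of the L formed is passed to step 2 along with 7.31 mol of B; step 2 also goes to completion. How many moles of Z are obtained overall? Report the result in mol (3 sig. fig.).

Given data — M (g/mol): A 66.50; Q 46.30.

3.66 mol

Step 1:
n(A) = 1640 / 66.50 = 24.66 mol
n(Q) = 572.0 / 46.30 = 12.35 mol
n/ν for A = 24.66/3 = 8.220
n/ν for Q = 12.35/2 = 6.175
Smallest n/ν is Q → limiting reagent.
n(L) produced = (2/2) × 12.35 = 12.35 mol
Step 2:
n(L) available = 12.35 mol
n(B) = 7.310 mol
n/ν for L = 12.35/3 = 4.117
n/ν for B = 7.310/2 = 3.655
Smallest n/ν is B → limiting reagent.
n(Z) = (1/2) × 7.310 = 3.655 mol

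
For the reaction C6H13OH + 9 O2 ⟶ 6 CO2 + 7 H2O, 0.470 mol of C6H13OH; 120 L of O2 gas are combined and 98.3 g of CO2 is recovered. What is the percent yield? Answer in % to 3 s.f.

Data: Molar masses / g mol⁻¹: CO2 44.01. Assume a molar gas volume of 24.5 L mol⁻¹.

79.2 %

n(C6H13OH) = 0.4700 mol
n(O2) = 120.0 / 24.5 = 4.898 mol
n/ν for C6H13OH = 0.4700/1 = 0.4700
n/ν for O2 = 4.898/9 = 0.5442
Smallest n/ν is C6H13OH → limiting reagent.
theoretical n(CO2) = (6/1) × 0.4700 = 2.820 mol → 124.1 g
% yield = 98.3 / 124.1 × 100 = 79.21 %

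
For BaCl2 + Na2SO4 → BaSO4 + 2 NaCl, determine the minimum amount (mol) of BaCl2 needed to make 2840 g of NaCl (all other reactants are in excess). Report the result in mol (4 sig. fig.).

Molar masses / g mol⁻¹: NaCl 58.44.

24.30 mol

n(NaCl) = 2840 / 58.44 = 48.60 mol
n(BaCl2) = (1/2) × 48.60 = 24.30 mol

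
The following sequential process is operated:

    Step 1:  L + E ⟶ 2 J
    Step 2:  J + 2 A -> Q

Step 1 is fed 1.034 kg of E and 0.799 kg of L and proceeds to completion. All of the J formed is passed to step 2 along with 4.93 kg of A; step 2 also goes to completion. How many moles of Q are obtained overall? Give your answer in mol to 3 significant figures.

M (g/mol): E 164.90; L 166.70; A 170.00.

Step 1:
n(E) = 1.034×1000 / 164.90 = 6.270 mol
n(L) = 0.7990×1000 / 166.70 = 4.793 mol
n/ν for E = 6.270/1 = 6.270
n/ν for L = 4.793/1 = 4.793
Smallest n/ν is L → limiting reagent.
n(J) produced = (2/1) × 4.793 = 9.586 mol
Step 2:
n(J) available = 9.586 mol
n(A) = 4.930×1000 / 170.00 = 29.00 mol
n/ν for J = 9.586/1 = 9.586
n/ν for A = 29.00/2 = 14.50
Smallest n/ν is J → limiting reagent.
n(Q) = (1/1) × 9.586 = 9.586 mol

9.59 mol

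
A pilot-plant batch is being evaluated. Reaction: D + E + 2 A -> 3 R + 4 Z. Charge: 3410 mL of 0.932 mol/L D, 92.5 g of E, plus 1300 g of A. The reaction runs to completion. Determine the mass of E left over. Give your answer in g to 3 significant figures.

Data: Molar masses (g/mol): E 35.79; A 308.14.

n(D) = 0.932 × 3410/1000 = 3.178 mol
n(E) = 92.50 / 35.79 = 2.585 mol
n(A) = 1300 / 308.14 = 4.219 mol
n/ν for D = 3.178/1 = 3.178
n/ν for E = 2.585/1 = 2.585
n/ν for A = 4.219/2 = 2.110
Smallest n/ν is A → limiting reagent.
E consumed = (1/2) × 4.219 = 2.110 mol
E remaining = 2.585 − 2.110 = 0.4750 mol
mass = 0.4750 × 35.79 = 17.00 g

17.0 g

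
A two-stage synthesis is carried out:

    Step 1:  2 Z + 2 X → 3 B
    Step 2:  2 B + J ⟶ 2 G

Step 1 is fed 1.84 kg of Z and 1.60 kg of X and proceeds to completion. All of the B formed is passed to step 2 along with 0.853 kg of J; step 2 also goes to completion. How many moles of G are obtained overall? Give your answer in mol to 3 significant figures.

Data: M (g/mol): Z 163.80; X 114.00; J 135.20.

12.6 mol

Step 1:
n(Z) = 1.840×1000 / 163.80 = 11.23 mol
n(X) = 1.600×1000 / 114.00 = 14.04 mol
n/ν → Z: 5.615, X: 7.020; Z is limiting.
n(B) produced = (3/2) × 11.23 = 16.85 mol
Step 2:
n(B) available = 16.85 mol
n(J) = 0.8530×1000 / 135.20 = 6.309 mol
n/ν → B: 8.425, J: 6.309; J is limiting.
n(G) = (2/1) × 6.309 = 12.62 mol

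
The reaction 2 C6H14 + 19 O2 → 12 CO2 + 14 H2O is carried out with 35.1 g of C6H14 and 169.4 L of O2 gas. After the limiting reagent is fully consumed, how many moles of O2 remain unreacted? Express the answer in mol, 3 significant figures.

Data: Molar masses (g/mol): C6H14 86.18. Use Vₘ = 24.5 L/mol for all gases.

n(C6H14) = 35.10 / 86.18 = 0.4073 mol
n(O2) = 169.4 / 24.5 = 6.914 mol
n/ν for C6H14 = 0.4073/2 = 0.2037
n/ν for O2 = 6.914/19 = 0.3639
Smallest n/ν is C6H14 → limiting reagent.
O2 consumed = (19/2) × 0.4073 = 3.869 mol
O2 remaining = 6.914 − 3.869 = 3.045 mol

3.05 mol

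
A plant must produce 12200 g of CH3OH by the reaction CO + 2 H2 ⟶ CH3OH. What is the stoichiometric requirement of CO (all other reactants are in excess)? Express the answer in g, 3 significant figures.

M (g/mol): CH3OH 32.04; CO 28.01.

n(CH3OH) = 12200 / 32.04 = 380.8 mol
n(CO) = (1/1) × 380.8 = 380.8 mol
mass = 380.8 × 28.01 = 10670 g

10700 g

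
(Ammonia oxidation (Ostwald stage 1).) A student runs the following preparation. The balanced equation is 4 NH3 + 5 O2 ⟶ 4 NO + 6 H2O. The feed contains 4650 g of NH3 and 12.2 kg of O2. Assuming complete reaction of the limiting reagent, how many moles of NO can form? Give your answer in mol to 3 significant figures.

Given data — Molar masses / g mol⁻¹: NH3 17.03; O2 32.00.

n(NH3) = 4650 / 17.03 = 273.0 mol
n(O2) = 12.20×1000 / 32.00 = 381.3 mol
n/ν for NH3 = 273.0/4 = 68.25
n/ν for O2 = 381.3/5 = 76.26
Smallest n/ν is NH3 → limiting reagent.
n(NO) = (4/4) × 273.0 = 273.0 mol

273 mol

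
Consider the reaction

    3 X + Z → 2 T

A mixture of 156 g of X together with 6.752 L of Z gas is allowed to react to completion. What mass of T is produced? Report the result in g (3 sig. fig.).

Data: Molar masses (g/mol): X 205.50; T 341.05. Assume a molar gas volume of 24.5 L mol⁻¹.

n(X) = 156.0 / 205.50 = 0.7591 mol
n(Z) = 6.752 / 24.5 = 0.2756 mol
n/ν for X = 0.7591/3 = 0.2530
n/ν for Z = 0.2756/1 = 0.2756
Smallest n/ν is X → limiting reagent.
n(T) = (2/3) × 0.7591 = 0.5061 mol
mass = 0.5061 × 341.05 = 172.6 g

173 g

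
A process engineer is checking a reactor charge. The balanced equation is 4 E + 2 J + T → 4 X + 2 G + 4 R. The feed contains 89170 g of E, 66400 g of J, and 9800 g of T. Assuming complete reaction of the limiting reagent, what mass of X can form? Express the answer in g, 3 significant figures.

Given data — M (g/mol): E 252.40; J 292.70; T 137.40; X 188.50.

53800 g

n(E) = 89170 / 252.40 = 353.3 mol
n(J) = 66400 / 292.70 = 226.9 mol
n(T) = 9800 / 137.40 = 71.32 mol
n/ν for E = 353.3/4 = 88.33
n/ν for J = 226.9/2 = 113.5
n/ν for T = 71.32/1 = 71.32
Smallest n/ν is T → limiting reagent.
n(X) = (4/1) × 71.32 = 285.3 mol
mass = 285.3 × 188.50 = 53780 g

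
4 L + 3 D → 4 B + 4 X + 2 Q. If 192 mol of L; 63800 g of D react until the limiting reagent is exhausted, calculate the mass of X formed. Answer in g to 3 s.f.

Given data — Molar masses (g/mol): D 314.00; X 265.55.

n(L) = 192.0 mol
n(D) = 63800 / 314.00 = 203.2 mol
n/ν for L = 192.0/4 = 48.00
n/ν for D = 203.2/3 = 67.73
Smallest n/ν is L → limiting reagent.
n(X) = (4/4) × 192.0 = 192.0 mol
mass = 192.0 × 265.55 = 50990 g

51000 g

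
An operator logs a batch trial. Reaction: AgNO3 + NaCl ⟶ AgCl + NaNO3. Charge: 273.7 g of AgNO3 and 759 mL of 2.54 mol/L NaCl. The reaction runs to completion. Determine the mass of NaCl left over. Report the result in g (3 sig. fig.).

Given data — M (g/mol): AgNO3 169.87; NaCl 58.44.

18.5 g

n(AgNO3) = 273.7 / 169.87 = 1.611 mol
n(NaCl) = 2.54 × 759.0/1000 = 1.928 mol
n/ν for AgNO3 = 1.611/1 = 1.611
n/ν for NaCl = 1.928/1 = 1.928
Smallest n/ν is AgNO3 → limiting reagent.
NaCl consumed = (1/1) × 1.611 = 1.611 mol
NaCl remaining = 1.928 − 1.611 = 0.3170 mol
mass = 0.3170 × 58.44 = 18.53 g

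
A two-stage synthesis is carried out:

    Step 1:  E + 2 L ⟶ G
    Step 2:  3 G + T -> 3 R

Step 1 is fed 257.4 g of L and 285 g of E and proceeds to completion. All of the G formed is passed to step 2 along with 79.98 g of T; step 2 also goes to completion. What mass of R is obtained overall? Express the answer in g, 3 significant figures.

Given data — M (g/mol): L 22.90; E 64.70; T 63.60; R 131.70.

497 g

Step 1:
n(L) = 257.4 / 22.90 = 11.24 mol
n(E) = 285.0 / 64.70 = 4.405 mol
n/ν for L = 11.24/2 = 5.620
n/ν for E = 4.405/1 = 4.405
Smallest n/ν is E → limiting reagent.
n(G) produced = (1/1) × 4.405 = 4.405 mol
Step 2:
n(G) available = 4.405 mol
n(T) = 79.98 / 63.60 = 1.258 mol
n/ν for G = 4.405/3 = 1.468
n/ν for T = 1.258/1 = 1.258
Smallest n/ν is T → limiting reagent.
n(R) = (3/1) × 1.258 = 3.774 mol
mass = 3.774 × 131.70 = 497.0 g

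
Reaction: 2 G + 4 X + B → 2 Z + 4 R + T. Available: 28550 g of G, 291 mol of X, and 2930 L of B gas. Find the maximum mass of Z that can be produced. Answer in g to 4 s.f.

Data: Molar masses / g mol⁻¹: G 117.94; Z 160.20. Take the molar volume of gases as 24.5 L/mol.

23310 g

n(G) = 28550 / 117.94 = 242.1 mol
n(X) = 291.0 mol
n(B) = 2930 / 24.5 = 119.6 mol
n/ν → G: 121.1, X: 72.75, B: 119.6; X is limiting.
n(Z) = (2/4) × 291.0 = 145.5 mol
mass = 145.5 × 160.20 = 23310 g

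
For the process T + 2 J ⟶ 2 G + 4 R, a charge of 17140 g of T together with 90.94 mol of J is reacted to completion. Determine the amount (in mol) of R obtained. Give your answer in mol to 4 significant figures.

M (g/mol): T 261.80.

181.9 mol

n(T) = 17140 / 261.80 = 65.47 mol
n(J) = 90.94 mol
n/ν for T = 65.47/1 = 65.47
n/ν for J = 90.94/2 = 45.47
Smallest n/ν is J → limiting reagent.
n(R) = (4/2) × 90.94 = 181.9 mol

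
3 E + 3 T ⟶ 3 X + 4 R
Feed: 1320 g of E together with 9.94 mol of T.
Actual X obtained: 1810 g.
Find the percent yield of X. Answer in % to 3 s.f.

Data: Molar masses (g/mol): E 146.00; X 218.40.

n(E) = 1320 / 146.00 = 9.041 mol
n(T) = 9.940 mol
n/ν for E = 9.041/3 = 3.014
n/ν for T = 9.940/3 = 3.313
Smallest n/ν is E → limiting reagent.
theoretical n(X) = (3/3) × 9.041 = 9.041 mol → 1975 g
% yield = 1810 / 1975 × 100 = 91.65 %

91.7 %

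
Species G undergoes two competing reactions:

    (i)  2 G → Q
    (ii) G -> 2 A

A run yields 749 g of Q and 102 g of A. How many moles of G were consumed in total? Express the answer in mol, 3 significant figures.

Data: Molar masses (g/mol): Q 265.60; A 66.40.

n(Q) = 749 / 265.60 = 2.820 mol
n(A) = 102 / 66.40 = 1.536 mol
n(G) via (i) = (2/1)×2.820 = 5.640 mol
n(G) via (ii) = (1/2)×1.536 = 0.7680 mol
total n(G) = 5.640 + 0.7680 = 6.408 mol

6.41 mol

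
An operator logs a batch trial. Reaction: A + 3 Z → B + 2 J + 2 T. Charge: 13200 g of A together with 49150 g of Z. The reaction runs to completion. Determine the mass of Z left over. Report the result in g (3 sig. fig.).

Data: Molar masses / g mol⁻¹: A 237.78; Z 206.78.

n(A) = 13200 / 237.78 = 55.51 mol
n(Z) = 49150 / 206.78 = 237.7 mol
n/ν for A = 55.51/1 = 55.51
n/ν for Z = 237.7/3 = 79.23
Smallest n/ν is A → limiting reagent.
Z consumed = (3/1) × 55.51 = 166.5 mol
Z remaining = 237.7 − 166.5 = 71.20 mol
mass = 71.20 × 206.78 = 14720 g

14700 g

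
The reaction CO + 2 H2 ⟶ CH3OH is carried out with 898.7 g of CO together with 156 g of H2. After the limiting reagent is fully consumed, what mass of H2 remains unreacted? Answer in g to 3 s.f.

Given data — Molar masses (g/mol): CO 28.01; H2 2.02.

26.4 g

n(CO) = 898.7 / 28.01 = 32.08 mol
n(H2) = 156.0 / 2.02 = 77.23 mol
n/ν for CO = 32.08/1 = 32.08
n/ν for H2 = 77.23/2 = 38.62
Smallest n/ν is CO → limiting reagent.
H2 consumed = (2/1) × 32.08 = 64.16 mol
H2 remaining = 77.23 − 64.16 = 13.07 mol
mass = 13.07 × 2.02 = 26.40 g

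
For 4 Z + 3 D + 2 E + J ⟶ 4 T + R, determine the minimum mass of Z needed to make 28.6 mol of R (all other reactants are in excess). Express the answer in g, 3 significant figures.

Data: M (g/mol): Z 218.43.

25000 g

n(R) = 28.60 mol
n(Z) = (4/1) × 28.60 = 114.4 mol
mass = 114.4 × 218.43 = 24990 g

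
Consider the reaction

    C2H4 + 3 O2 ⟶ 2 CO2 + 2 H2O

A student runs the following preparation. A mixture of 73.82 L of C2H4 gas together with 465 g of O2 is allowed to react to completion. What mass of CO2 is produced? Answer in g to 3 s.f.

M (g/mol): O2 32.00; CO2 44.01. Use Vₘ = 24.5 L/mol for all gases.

n(C2H4) = 73.82 / 24.5 = 3.013 mol
n(O2) = 465.0 / 32.00 = 14.53 mol
n/ν for C2H4 = 3.013/1 = 3.013
n/ν for O2 = 14.53/3 = 4.843
Smallest n/ν is C2H4 → limiting reagent.
n(CO2) = (2/1) × 3.013 = 6.026 mol
mass = 6.026 × 44.01 = 265.2 g

265 g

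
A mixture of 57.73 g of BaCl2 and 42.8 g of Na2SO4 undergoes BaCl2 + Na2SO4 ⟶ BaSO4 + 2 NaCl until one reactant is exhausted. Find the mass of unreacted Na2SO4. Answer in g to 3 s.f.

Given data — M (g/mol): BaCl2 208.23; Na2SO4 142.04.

3.42 g

n(BaCl2) = 57.73 / 208.23 = 0.2772 mol
n(Na2SO4) = 42.80 / 142.04 = 0.3013 mol
n/ν → BaCl2: 0.2772, Na2SO4: 0.3013; BaCl2 is limiting.
Na2SO4 consumed = (1/1) × 0.2772 = 0.2772 mol
Na2SO4 remaining = 0.3013 − 0.2772 = 0.02410 mol
mass = 0.02410 × 142.04 = 3.423 g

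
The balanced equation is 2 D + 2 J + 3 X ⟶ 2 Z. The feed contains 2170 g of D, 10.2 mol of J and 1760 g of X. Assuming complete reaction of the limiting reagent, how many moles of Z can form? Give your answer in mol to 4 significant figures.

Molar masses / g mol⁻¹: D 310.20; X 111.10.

6.995 mol

n(D) = 2170 / 310.20 = 6.995 mol
n(J) = 10.20 mol
n(X) = 1760 / 111.10 = 15.84 mol
n/ν → D: 3.498, J: 5.100, X: 5.280; D is limiting.
n(Z) = (2/2) × 6.995 = 6.995 mol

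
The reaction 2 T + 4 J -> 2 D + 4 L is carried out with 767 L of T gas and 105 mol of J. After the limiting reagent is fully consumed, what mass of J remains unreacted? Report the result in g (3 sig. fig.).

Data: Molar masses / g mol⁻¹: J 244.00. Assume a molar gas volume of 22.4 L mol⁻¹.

8910 g

n(T) = 767.0 / 22.4 = 34.24 mol
n(J) = 105.0 mol
n/ν → T: 17.12, J: 26.25; T is limiting.
J consumed = (4/2) × 34.24 = 68.48 mol
J remaining = 105.0 − 68.48 = 36.52 mol
mass = 36.52 × 244.00 = 8911 g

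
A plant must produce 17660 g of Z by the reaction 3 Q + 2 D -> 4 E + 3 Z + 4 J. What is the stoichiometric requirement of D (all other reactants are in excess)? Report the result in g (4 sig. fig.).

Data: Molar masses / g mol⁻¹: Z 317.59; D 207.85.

n(Z) = 17660 / 317.59 = 55.61 mol
n(D) = (2/3) × 55.61 = 37.07 mol
mass = 37.07 × 207.85 = 7705 g

7705 g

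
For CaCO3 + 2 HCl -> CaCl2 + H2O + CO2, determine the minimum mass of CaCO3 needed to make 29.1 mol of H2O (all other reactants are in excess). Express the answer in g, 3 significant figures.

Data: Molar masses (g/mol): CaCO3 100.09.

n(H2O) = 29.10 mol
n(CaCO3) = (1/1) × 29.10 = 29.10 mol
mass = 29.10 × 100.09 = 2913 g

2910 g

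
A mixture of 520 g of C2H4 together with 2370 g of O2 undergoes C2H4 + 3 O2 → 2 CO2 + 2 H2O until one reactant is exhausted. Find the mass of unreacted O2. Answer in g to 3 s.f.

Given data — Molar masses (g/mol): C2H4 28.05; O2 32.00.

n(C2H4) = 520.0 / 28.05 = 18.54 mol
n(O2) = 2370 / 32.00 = 74.06 mol
n/ν for C2H4 = 18.54/1 = 18.54
n/ν for O2 = 74.06/3 = 24.69
Smallest n/ν is C2H4 → limiting reagent.
O2 consumed = (3/1) × 18.54 = 55.62 mol
O2 remaining = 74.06 − 55.62 = 18.44 mol
mass = 18.44 × 32.00 = 590.1 g

590 g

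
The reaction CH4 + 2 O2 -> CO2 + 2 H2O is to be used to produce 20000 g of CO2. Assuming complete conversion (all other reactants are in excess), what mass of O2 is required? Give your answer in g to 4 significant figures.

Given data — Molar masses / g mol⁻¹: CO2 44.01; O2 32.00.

n(CO2) = 20000 / 44.01 = 454.4 mol
n(O2) = (2/1) × 454.4 = 908.8 mol
mass = 908.8 × 32.00 = 29080 g

29080 g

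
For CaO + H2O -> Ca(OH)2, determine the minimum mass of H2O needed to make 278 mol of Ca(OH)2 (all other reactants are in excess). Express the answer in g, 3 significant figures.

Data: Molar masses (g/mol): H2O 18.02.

5010 g

n(Ca(OH)2) = 278.0 mol
n(H2O) = (1/1) × 278.0 = 278.0 mol
mass = 278.0 × 18.02 = 5010 g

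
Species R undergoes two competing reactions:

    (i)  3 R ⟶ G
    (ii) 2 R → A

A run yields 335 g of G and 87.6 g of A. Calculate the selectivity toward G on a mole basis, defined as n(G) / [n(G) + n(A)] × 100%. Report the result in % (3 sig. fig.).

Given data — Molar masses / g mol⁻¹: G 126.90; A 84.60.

71.8 %

n(G) = 335 / 126.90 = 2.640 mol
n(A) = 87.6 / 84.60 = 1.035 mol
selectivity = 2.640/(2.640+1.035) × 100 = 71.84 %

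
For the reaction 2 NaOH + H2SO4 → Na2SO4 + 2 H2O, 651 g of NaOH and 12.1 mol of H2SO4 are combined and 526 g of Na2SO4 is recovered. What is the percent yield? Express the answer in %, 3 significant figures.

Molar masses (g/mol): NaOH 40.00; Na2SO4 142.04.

45.5 %

n(NaOH) = 651.0 / 40.00 = 16.28 mol
n(H2SO4) = 12.10 mol
n/ν for NaOH = 16.28/2 = 8.140
n/ν for H2SO4 = 12.10/1 = 12.10
Smallest n/ν is NaOH → limiting reagent.
theoretical n(Na2SO4) = (1/2) × 16.28 = 8.140 mol → 1156 g
% yield = 526 / 1156 × 100 = 45.50 %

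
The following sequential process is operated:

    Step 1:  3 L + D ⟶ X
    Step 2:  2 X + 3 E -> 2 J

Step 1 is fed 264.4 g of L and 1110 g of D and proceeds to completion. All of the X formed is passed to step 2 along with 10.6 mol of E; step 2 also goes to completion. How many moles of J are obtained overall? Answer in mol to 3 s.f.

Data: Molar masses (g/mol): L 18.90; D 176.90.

Step 1:
n(L) = 264.4 / 18.90 = 13.99 mol
n(D) = 1110 / 176.90 = 6.275 mol
n/ν for L = 13.99/3 = 4.663
n/ν for D = 6.275/1 = 6.275
Smallest n/ν is L → limiting reagent.
n(X) produced = (1/3) × 13.99 = 4.663 mol
Step 2:
n(X) available = 4.663 mol
n(E) = 10.60 mol
n/ν for X = 4.663/2 = 2.332
n/ν for E = 10.60/3 = 3.533
Smallest n/ν is X → limiting reagent.
n(J) = (2/2) × 4.663 = 4.663 mol

4.66 mol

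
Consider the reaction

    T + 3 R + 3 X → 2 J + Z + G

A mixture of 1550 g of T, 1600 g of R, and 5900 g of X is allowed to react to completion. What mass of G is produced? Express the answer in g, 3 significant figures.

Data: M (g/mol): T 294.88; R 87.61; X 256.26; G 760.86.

n(T) = 1550 / 294.88 = 5.256 mol
n(R) = 1600 / 87.61 = 18.26 mol
n(X) = 5900 / 256.26 = 23.02 mol
n/ν for T = 5.256/1 = 5.256
n/ν for R = 18.26/3 = 6.087
n/ν for X = 23.02/3 = 7.673
Smallest n/ν is T → limiting reagent.
n(G) = (1/1) × 5.256 = 5.256 mol
mass = 5.256 × 760.86 = 3999 g

4000 g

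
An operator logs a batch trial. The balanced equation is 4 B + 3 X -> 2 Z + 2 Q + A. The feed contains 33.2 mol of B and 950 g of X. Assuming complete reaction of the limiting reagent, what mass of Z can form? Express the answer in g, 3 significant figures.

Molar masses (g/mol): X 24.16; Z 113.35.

1880 g

n(B) = 33.20 mol
n(X) = 950.0 / 24.16 = 39.32 mol
n/ν → B: 8.300, X: 13.11; B is limiting.
n(Z) = (2/4) × 33.20 = 16.60 mol
mass = 16.60 × 113.35 = 1882 g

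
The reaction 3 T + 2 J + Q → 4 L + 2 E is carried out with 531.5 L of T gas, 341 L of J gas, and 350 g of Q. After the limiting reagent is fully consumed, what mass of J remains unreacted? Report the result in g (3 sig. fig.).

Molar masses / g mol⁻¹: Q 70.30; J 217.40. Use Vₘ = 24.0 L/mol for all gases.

n(T) = 531.5 / 24.0 = 22.15 mol
n(J) = 341.0 / 24.0 = 14.21 mol
n(Q) = 350.0 / 70.30 = 4.979 mol
n/ν → T: 7.383, J: 7.105, Q: 4.979; Q is limiting.
J consumed = (2/1) × 4.979 = 9.958 mol
J remaining = 14.21 − 9.958 = 4.252 mol
mass = 4.252 × 217.40 = 924.4 g

924 g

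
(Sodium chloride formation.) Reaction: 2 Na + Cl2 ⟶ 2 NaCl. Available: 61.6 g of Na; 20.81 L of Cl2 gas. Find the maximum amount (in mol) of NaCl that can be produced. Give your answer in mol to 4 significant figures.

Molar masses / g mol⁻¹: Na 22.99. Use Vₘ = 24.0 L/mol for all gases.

n(Na) = 61.60 / 22.99 = 2.679 mol
n(Cl2) = 20.81 / 24.0 = 0.8671 mol
n/ν → Na: 1.340, Cl2: 0.8671; Cl2 is limiting.
n(NaCl) = (2/1) × 0.8671 = 1.734 mol

1.734 mol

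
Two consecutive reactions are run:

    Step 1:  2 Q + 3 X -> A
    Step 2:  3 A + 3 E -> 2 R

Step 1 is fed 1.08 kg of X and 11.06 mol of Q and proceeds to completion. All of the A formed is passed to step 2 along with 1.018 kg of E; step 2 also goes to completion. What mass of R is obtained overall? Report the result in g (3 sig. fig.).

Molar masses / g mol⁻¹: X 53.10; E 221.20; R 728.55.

2240 g

Step 1:
n(X) = 1.080×1000 / 53.10 = 20.34 mol
n(Q) = 11.06 mol
n/ν for X = 20.34/3 = 6.780
n/ν for Q = 11.06/2 = 5.530
Smallest n/ν is Q → limiting reagent.
n(A) produced = (1/2) × 11.06 = 5.530 mol
Step 2:
n(A) available = 5.530 mol
n(E) = 1.018×1000 / 221.20 = 4.602 mol
n/ν for A = 5.530/3 = 1.843
n/ν for E = 4.602/3 = 1.534
Smallest n/ν is E → limiting reagent.
n(R) = (2/3) × 4.602 = 3.068 mol
mass = 3.068 × 728.55 = 2235 g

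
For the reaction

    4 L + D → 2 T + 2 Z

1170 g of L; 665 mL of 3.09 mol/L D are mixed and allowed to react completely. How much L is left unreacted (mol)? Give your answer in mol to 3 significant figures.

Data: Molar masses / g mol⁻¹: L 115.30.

1.93 mol

n(L) = 1170 / 115.30 = 10.15 mol
n(D) = 3.09 × 665.0/1000 = 2.055 mol
n/ν for L = 10.15/4 = 2.538
n/ν for D = 2.055/1 = 2.055
Smallest n/ν is D → limiting reagent.
L consumed = (4/1) × 2.055 = 8.220 mol
L remaining = 10.15 − 8.220 = 1.930 mol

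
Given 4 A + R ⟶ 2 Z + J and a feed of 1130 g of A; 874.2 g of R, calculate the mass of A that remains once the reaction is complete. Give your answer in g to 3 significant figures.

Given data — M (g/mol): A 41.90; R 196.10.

383 g

n(A) = 1130 / 41.90 = 26.97 mol
n(R) = 874.2 / 196.10 = 4.458 mol
n/ν for A = 26.97/4 = 6.743
n/ν for R = 4.458/1 = 4.458
Smallest n/ν is R → limiting reagent.
A consumed = (4/1) × 4.458 = 17.83 mol
A remaining = 26.97 − 17.83 = 9.140 mol
mass = 9.140 × 41.90 = 383.0 g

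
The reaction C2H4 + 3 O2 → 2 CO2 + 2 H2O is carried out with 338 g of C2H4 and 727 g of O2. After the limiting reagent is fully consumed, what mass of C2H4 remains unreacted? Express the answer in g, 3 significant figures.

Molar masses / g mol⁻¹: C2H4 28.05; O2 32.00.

n(C2H4) = 338.0 / 28.05 = 12.05 mol
n(O2) = 727.0 / 32.00 = 22.72 mol
n/ν for C2H4 = 12.05/1 = 12.05
n/ν for O2 = 22.72/3 = 7.573
Smallest n/ν is O2 → limiting reagent.
C2H4 consumed = (1/3) × 22.72 = 7.573 mol
C2H4 remaining = 12.05 − 7.573 = 4.477 mol
mass = 4.477 × 28.05 = 125.6 g

126 g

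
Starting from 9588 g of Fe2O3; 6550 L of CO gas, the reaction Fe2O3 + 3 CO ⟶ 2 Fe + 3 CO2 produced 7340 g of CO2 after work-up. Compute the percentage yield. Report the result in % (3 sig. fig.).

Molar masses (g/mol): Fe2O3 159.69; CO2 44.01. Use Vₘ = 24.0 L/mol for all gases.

92.6 %

n(Fe2O3) = 9588 / 159.69 = 60.04 mol
n(CO) = 6550 / 24.0 = 272.9 mol
n/ν for Fe2O3 = 60.04/1 = 60.04
n/ν for CO = 272.9/3 = 90.97
Smallest n/ν is Fe2O3 → limiting reagent.
theoretical n(CO2) = (3/1) × 60.04 = 180.1 mol → 7926 g
% yield = 7340 / 7926 × 100 = 92.61 %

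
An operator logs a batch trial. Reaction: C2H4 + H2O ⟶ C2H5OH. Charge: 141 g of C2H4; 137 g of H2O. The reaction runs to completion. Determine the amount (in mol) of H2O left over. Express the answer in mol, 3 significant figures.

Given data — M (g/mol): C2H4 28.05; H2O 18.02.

2.58 mol

n(C2H4) = 141.0 / 28.05 = 5.027 mol
n(H2O) = 137.0 / 18.02 = 7.603 mol
n/ν for C2H4 = 5.027/1 = 5.027
n/ν for H2O = 7.603/1 = 7.603
Smallest n/ν is C2H4 → limiting reagent.
H2O consumed = (1/1) × 5.027 = 5.027 mol
H2O remaining = 7.603 − 5.027 = 2.576 mol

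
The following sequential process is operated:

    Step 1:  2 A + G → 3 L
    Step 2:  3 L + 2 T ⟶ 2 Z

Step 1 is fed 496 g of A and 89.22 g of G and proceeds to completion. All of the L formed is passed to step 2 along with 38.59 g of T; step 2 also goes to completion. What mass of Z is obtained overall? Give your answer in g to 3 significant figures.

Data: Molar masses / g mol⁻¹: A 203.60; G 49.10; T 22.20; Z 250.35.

435 g

Step 1:
n(A) = 496.0 / 203.60 = 2.436 mol
n(G) = 89.22 / 49.10 = 1.817 mol
n/ν → A: 1.218, G: 1.817; A is limiting.
n(L) produced = (3/2) × 2.436 = 3.654 mol
Step 2:
n(L) available = 3.654 mol
n(T) = 38.59 / 22.20 = 1.738 mol
n/ν → L: 1.218, T: 0.8690; T is limiting.
n(Z) = (2/2) × 1.738 = 1.738 mol
mass = 1.738 × 250.35 = 435.1 g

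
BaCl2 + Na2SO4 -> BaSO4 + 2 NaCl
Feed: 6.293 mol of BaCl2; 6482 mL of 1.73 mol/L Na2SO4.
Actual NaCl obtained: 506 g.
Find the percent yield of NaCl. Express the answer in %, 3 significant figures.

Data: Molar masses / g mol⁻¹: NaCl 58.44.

68.8 %

n(BaCl2) = 6.293 mol
n(Na2SO4) = 1.73 × 6482/1000 = 11.21 mol
n/ν for BaCl2 = 6.293/1 = 6.293
n/ν for Na2SO4 = 11.21/1 = 11.21
Smallest n/ν is BaCl2 → limiting reagent.
theoretical n(NaCl) = (2/1) × 6.293 = 12.59 mol → 735.8 g
% yield = 506 / 735.8 × 100 = 68.77 %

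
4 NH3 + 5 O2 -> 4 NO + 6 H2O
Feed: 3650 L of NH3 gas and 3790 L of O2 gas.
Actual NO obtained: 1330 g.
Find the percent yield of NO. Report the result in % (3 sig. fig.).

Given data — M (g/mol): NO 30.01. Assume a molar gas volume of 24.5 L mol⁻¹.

35.8 %

n(NH3) = 3650 / 24.5 = 149.0 mol
n(O2) = 3790 / 24.5 = 154.7 mol
n/ν for NH3 = 149.0/4 = 37.25
n/ν for O2 = 154.7/5 = 30.94
Smallest n/ν is O2 → limiting reagent.
theoretical n(NO) = (4/5) × 154.7 = 123.8 mol → 3715 g
% yield = 1330 / 3715 × 100 = 35.80 %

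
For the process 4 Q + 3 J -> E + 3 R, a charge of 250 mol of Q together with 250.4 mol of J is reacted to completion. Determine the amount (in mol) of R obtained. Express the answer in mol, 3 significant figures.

188 mol

n(Q) = 250.0 mol
n(J) = 250.4 mol
n/ν for Q = 250.0/4 = 62.50
n/ν for J = 250.4/3 = 83.47
Smallest n/ν is Q → limiting reagent.
n(R) = (3/4) × 250.0 = 187.5 mol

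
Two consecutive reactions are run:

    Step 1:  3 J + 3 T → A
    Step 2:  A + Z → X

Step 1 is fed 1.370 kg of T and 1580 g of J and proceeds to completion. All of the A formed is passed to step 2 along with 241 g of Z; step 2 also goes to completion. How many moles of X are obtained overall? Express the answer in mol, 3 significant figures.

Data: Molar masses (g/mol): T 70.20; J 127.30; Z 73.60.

Step 1:
n(T) = 1.370×1000 / 70.20 = 19.52 mol
n(J) = 1580 / 127.30 = 12.41 mol
n/ν for T = 19.52/3 = 6.507
n/ν for J = 12.41/3 = 4.137
Smallest n/ν is J → limiting reagent.
n(A) produced = (1/3) × 12.41 = 4.137 mol
Step 2:
n(A) available = 4.137 mol
n(Z) = 241.0 / 73.60 = 3.274 mol
n/ν for A = 4.137/1 = 4.137
n/ν for Z = 3.274/1 = 3.274
Smallest n/ν is Z → limiting reagent.
n(X) = (1/1) × 3.274 = 3.274 mol

3.27 mol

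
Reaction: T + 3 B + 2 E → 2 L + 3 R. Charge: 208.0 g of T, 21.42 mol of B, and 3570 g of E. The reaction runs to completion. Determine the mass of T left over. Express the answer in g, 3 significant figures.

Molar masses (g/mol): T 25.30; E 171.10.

27.4 g

n(T) = 208.0 / 25.30 = 8.221 mol
n(B) = 21.42 mol
n(E) = 3570 / 171.10 = 20.86 mol
n/ν for T = 8.221/1 = 8.221
n/ν for B = 21.42/3 = 7.140
n/ν for E = 20.86/2 = 10.43
Smallest n/ν is B → limiting reagent.
T consumed = (1/3) × 21.42 = 7.140 mol
T remaining = 8.221 − 7.140 = 1.081 mol
mass = 1.081 × 25.30 = 27.35 g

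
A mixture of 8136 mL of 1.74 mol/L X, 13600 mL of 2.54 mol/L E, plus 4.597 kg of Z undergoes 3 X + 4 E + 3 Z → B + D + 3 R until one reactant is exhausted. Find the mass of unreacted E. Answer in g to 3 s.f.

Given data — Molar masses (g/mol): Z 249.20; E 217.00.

3400 g

n(X) = 1.74 × 8136/1000 = 14.16 mol
n(E) = 2.54 × 13600/1000 = 34.54 mol
n(Z) = 4.597×1000 / 249.20 = 18.45 mol
n/ν → X: 4.720, E: 8.635, Z: 6.150; X is limiting.
E consumed = (4/3) × 14.16 = 18.88 mol
E remaining = 34.54 − 18.88 = 15.66 mol
mass = 15.66 × 217.00 = 3398 g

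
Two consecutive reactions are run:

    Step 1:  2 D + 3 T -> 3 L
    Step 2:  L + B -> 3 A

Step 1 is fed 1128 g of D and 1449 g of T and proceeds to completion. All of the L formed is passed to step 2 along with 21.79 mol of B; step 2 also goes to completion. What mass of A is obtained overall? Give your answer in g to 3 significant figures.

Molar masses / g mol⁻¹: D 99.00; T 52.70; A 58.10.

Step 1:
n(D) = 1128 / 99.00 = 11.39 mol
n(T) = 1449 / 52.70 = 27.50 mol
n/ν for D = 11.39/2 = 5.695
n/ν for T = 27.50/3 = 9.167
Smallest n/ν is D → limiting reagent.
n(L) produced = (3/2) × 11.39 = 17.09 mol
Step 2:
n(L) available = 17.09 mol
n(B) = 21.79 mol
n/ν for L = 17.09/1 = 17.09
n/ν for B = 21.79/1 = 21.79
Smallest n/ν is L → limiting reagent.
n(A) = (3/1) × 17.09 = 51.27 mol
mass = 51.27 × 58.10 = 2979 g

2980 g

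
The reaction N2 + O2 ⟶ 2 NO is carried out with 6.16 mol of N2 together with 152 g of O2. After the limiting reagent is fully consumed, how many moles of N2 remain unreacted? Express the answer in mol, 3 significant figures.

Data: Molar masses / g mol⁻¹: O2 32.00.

n(N2) = 6.160 mol
n(O2) = 152.0 / 32.00 = 4.750 mol
n/ν for N2 = 6.160/1 = 6.160
n/ν for O2 = 4.750/1 = 4.750
Smallest n/ν is O2 → limiting reagent.
N2 consumed = (1/1) × 4.750 = 4.750 mol
N2 remaining = 6.160 − 4.750 = 1.410 mol

1.41 mol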